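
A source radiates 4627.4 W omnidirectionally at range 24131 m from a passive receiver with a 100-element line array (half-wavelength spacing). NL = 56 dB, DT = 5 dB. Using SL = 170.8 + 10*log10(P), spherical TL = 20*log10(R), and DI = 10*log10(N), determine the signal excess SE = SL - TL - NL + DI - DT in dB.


Step 1: SL = 170.8 + 10*log10(4627.4) = 207.45 dB
Step 2: TL = 20*log10(24131) = 87.65 dB
Step 3: DI = 10*log10(100) = 20.0 dB
Step 4: SE = SL - TL - NL + DI - DT = 207.45 - 87.65 - 56 + 20.0 - 5 = 78.8

78.8 dB


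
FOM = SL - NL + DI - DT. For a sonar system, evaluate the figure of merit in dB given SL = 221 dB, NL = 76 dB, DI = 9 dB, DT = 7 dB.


147 dB


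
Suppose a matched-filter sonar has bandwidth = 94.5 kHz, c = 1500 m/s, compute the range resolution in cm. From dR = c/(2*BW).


dR = c/(2*BW) = 1500 / (2 * 94.5e3) = 0.0079 m = 0.79 cm

0.79 cm


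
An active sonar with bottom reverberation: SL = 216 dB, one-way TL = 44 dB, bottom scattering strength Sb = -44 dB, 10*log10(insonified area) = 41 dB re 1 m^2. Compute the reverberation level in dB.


125 dB


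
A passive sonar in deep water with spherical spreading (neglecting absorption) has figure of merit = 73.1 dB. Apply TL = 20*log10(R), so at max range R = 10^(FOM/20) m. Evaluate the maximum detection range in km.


At max range FOM = TL, so 20*log10(R) = 73.1
R = 10^(73.1/20) = 4518.56 m = 4.52 km

4.52 km


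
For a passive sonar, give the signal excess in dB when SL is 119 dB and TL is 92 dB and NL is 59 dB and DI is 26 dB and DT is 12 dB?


SE = SL - TL - NL + DI - DT = 119 - 92 - 59 + 26 - 12 = -18

-18 dB


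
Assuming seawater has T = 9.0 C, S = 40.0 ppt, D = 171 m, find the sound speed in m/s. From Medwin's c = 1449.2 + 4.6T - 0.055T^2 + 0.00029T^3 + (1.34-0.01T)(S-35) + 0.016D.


1495.34 m/s


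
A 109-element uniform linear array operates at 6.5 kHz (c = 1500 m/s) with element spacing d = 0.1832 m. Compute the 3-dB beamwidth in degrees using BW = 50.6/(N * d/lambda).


Step 1: lambda = 1500/6500 = 0.23077 m
Step 2: d/lambda = 0.1832/0.23077 = 0.7939
Step 3: BW = 50.6/(N * d/lambda) = 50.6/(109 * 0.7939) = 0.58

0.58 deg


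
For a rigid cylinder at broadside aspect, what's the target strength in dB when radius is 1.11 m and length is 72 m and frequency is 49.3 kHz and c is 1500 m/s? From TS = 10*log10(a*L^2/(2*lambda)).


lambda = 1500/49300 = 0.03043 m
TS = 10*log10(1.11*72^2/(2*0.03043)) = 49.76

49.76 dB


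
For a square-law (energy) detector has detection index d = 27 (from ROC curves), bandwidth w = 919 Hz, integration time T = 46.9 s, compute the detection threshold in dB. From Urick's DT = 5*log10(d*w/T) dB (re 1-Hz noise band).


DT = 5*log10(d*w/T) = 5*log10(27 * 919 / 46.9) = 5*log10(529.06) = 13.62

13.62 dB


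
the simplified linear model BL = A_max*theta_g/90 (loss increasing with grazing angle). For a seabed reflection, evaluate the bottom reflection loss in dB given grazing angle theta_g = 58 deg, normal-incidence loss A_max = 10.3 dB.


BL = A_max * theta_g / 90 = 10.3 * 58 / 90 = 6.64

6.64 dB


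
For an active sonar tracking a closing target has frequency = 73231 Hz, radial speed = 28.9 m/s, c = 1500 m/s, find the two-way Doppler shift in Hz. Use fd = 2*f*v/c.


fd = 2*f*v/c = 2 * 73231 * 28.9 / 1500 = 2821.83

2821.83 Hz


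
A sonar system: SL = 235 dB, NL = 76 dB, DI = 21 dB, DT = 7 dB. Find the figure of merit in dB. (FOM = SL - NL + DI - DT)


173 dB


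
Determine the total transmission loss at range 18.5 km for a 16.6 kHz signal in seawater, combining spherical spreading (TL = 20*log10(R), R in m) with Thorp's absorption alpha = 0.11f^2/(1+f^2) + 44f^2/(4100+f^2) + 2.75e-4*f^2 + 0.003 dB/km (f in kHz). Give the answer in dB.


Step 1 (Thorp): alpha = 0.11*275.56/(1+275.56) + 44*275.56/(4100+275.56) + 2.75e-4*275.56 + 0.003 = 2.9594 dB/km
Step 2: TL_spread = 20*log10(18500) = 85.34 dB
Step 3: TL_abs = alpha*R = 2.9594 * 18.5 = 54.75 dB
Step 4: TL_total = 85.34 + 54.75 = 140.09

140.09 dB


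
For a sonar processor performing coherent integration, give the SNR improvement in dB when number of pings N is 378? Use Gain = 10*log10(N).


Gain = 10*log10(378) = 25.77

25.77 dB


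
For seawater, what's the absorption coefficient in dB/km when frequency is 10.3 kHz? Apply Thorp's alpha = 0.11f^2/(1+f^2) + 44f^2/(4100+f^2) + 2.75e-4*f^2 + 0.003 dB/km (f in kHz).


f^2 = 106.09
alpha = 0.11*106.09/(1+106.09) + 44*106.09/(4100+106.09) + 2.75e-4*106.09 + 0.003 = 1.251

1.251 dB/km


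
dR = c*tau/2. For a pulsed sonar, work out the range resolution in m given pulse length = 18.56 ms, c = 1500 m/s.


dR = c*tau/2 = 1500 * 18.56e-3 / 2 = 13.92

13.92 m


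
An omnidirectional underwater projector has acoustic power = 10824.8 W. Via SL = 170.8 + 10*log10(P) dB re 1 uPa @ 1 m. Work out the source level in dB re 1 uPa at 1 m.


SL = 170.8 + 10*log10(10824.8) = 170.8 + 40.34 = 211.14

211.14 dB


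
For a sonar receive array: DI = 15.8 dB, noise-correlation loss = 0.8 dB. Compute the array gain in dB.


AG = DI - L_corr = 15.8 - 0.8 = 15.0

15.0 dB


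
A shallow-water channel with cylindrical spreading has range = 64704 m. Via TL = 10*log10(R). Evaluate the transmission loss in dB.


48.11 dB


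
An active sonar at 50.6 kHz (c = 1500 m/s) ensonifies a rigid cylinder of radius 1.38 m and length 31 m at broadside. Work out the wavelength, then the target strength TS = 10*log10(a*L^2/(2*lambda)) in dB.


Step 1: lambda = c/f = 1500/50600 = 0.02964 m
Step 2: TS = 10*log10(a*L^2/(2*lambda)) = 10*log10(1.38*31^2/(2*0.02964)) = 43.5

43.5 dB


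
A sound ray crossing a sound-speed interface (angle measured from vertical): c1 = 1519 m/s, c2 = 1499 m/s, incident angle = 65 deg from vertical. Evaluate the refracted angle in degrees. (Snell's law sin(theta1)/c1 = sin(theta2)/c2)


sin(theta2) = (c2/c1)*sin(theta1) = (1499/1519)*sin(65 deg) = 0.89437
theta2 = arcsin(0.89437) = 63.43

63.43 deg


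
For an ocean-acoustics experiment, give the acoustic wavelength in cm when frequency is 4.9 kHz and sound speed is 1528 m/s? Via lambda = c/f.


lambda = c/f = 1528 / 4900 = 0.3118 m = 31.18 cm

31.18 cm


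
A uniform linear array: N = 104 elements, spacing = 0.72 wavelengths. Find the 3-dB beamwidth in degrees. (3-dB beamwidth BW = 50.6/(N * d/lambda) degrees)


0.68 deg


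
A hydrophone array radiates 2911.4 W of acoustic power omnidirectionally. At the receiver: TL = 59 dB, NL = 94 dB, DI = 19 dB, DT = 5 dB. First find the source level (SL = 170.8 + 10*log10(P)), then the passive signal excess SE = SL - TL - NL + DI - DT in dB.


Step 1: SL = 170.8 + 10*log10(2911.4) = 205.44 dB
Step 2: SE = SL - TL - NL + DI - DT = 205.44 - 59 - 94 + 19 - 5 = 66.44

66.44 dB


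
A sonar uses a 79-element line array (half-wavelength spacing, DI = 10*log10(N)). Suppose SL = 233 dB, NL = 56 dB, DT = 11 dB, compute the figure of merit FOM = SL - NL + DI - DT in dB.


Step 1: DI = 10*log10(79) = 18.98 dB
Step 2: FOM = SL - NL + DI - DT = 233 - 56 + 18.98 - 11 = 184.98

184.98 dB


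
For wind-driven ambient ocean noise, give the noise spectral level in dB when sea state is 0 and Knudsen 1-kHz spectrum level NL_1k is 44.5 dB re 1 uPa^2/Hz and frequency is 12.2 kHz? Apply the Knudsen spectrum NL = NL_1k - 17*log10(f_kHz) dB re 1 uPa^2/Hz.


NL = NL_1k - 17*log10(f_kHz) = 44.5 - 17*log10(12.2) = 44.5 - (18.47) = 26.03

26.03 dB


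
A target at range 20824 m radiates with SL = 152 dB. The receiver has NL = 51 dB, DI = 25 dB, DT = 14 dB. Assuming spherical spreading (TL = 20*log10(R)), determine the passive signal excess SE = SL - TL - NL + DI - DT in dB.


Step 1: TL = 20*log10(20824) = 86.37 dB
Step 2: SE = 152 - 86.37 - 51 + 25 - 14 = 25.63

25.63 dB


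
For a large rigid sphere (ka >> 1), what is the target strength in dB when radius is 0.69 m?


TS = 10*log10(0.69^2 / 4) = 10*log10(0.119025) = -9.24

-9.24 dB


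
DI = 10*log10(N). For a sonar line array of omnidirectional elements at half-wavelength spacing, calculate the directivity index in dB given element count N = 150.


DI = 10*log10(150) = 21.76

21.76 dB


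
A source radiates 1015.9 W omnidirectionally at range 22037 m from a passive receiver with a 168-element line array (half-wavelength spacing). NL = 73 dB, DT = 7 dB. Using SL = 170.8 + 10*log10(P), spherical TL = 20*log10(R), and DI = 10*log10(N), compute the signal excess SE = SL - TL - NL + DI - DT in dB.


Step 1: SL = 170.8 + 10*log10(1015.9) = 200.87 dB
Step 2: TL = 20*log10(22037) = 86.86 dB
Step 3: DI = 10*log10(168) = 22.25 dB
Step 4: SE = SL - TL - NL + DI - DT = 200.87 - 86.86 - 73 + 22.25 - 7 = 56.26

56.26 dB


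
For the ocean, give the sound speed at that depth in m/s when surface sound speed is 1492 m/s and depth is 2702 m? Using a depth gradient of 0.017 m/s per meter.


c = 1492 + 0.017 * 2702 = 1537.934

1537.934 m/s


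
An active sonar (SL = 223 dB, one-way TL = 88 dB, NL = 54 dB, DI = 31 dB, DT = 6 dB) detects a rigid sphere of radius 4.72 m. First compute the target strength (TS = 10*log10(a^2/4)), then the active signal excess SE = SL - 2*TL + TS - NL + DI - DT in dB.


Step 1: TS = 10*log10(4.72^2/4) = 7.46 dB
Step 2: SE = SL - 2*TL + TS - NL + DI - DT = 223 - 2*88 + (7.46) - 54 + 31 - 6 = 25.46

25.46 dB


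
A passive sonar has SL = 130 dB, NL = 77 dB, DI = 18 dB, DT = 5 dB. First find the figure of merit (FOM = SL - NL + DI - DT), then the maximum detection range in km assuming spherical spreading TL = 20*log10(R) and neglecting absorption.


Step 1: FOM = SL - NL + DI - DT = 130 - 77 + 18 - 5 = 66 dB
Step 2: at max range FOM = TL = 20*log10(R), so R = 10^(66/20) = 1995.26 m = 2.0 km

2.0 km


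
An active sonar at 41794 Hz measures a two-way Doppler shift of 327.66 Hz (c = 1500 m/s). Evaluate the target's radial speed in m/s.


5.88 m/s


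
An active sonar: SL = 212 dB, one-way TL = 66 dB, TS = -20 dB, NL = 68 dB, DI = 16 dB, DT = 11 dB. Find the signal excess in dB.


-3 dB


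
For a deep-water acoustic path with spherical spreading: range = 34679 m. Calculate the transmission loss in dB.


90.8 dB


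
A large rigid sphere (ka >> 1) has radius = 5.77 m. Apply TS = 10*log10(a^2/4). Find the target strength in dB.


9.2 dB


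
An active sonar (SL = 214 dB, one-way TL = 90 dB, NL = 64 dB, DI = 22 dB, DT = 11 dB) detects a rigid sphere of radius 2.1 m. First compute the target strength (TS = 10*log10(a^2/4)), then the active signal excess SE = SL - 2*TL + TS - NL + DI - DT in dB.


Step 1: TS = 10*log10(2.1^2/4) = 0.42 dB
Step 2: SE = SL - 2*TL + TS - NL + DI - DT = 214 - 2*90 + (0.42) - 64 + 22 - 11 = -18.58

-18.58 dB


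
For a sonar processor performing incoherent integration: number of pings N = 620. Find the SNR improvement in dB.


Gain = 5*log10(620) = 13.96

13.96 dB


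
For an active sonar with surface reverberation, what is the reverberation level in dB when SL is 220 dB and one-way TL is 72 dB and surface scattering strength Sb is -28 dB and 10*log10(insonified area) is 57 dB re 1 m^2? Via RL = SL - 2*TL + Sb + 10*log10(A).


RL = SL - 2*TL + Sb + 10*log10(A) = 220 - 2*72 + (-28) + 57 = 105

105 dB


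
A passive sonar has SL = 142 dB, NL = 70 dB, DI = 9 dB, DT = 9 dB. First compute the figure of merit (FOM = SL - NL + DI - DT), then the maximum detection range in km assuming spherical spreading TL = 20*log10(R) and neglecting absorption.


Step 1: FOM = SL - NL + DI - DT = 142 - 70 + 9 - 9 = 72 dB
Step 2: at max range FOM = TL = 20*log10(R), so R = 10^(72/20) = 3981.07 m = 3.98 km

3.98 km


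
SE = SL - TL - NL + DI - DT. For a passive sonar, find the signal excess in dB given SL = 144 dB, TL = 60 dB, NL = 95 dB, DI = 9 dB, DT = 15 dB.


SE = SL - TL - NL + DI - DT = 144 - 60 - 95 + 9 - 15 = -17

-17 dB


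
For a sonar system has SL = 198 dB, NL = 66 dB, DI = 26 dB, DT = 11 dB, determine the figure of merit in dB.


FOM = SL - NL + DI - DT = 198 - 66 + 26 - 11 = 147

147 dB


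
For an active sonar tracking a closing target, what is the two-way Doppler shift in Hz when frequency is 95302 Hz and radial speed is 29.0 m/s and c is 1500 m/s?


3685.01 Hz


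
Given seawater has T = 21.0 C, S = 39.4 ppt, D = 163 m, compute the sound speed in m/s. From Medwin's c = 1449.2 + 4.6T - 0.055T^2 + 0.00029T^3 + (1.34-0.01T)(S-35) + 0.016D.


c = 1449.2 + 4.6*21.0 - 0.055*21.0^2 + 0.00029*21.0^3 + (1.34 - 0.01*21.0)*(39.4 - 35) + 0.016*163 = 1531.81

1531.81 m/s


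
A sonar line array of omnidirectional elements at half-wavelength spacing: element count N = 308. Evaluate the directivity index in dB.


DI = 10*log10(308) = 24.89

24.89 dB


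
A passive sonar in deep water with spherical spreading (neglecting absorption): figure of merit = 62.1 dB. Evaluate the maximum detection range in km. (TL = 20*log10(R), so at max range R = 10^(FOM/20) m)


1.27 km


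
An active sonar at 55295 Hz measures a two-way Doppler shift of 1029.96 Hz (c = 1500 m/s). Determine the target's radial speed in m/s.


From fd = 2*f*v/c, v = c*fd/(2*f) = 1500 * 1029.96 / (2*55295) = 13.97

13.97 m/s


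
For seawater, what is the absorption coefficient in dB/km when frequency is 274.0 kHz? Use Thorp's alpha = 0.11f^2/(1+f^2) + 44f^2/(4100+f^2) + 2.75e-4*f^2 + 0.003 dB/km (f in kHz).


62.48 dB/km


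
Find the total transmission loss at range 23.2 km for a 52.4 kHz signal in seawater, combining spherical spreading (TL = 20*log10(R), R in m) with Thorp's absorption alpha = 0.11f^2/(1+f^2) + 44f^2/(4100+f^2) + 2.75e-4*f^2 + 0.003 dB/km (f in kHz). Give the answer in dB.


Step 1 (Thorp): alpha = 0.11*2745.76/(1+2745.76) + 44*2745.76/(4100+2745.76) + 2.75e-4*2745.76 + 0.003 = 18.516 dB/km
Step 2: TL_spread = 20*log10(23200) = 87.31 dB
Step 3: TL_abs = alpha*R = 18.516 * 23.2 = 429.57 dB
Step 4: TL_total = 87.31 + 429.57 = 516.88

516.88 dB


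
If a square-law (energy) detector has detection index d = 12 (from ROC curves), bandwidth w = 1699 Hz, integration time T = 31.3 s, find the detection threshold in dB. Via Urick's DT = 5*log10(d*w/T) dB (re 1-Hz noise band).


DT = 5*log10(d*w/T) = 5*log10(12 * 1699 / 31.3) = 5*log10(651.37) = 14.07

14.07 dB


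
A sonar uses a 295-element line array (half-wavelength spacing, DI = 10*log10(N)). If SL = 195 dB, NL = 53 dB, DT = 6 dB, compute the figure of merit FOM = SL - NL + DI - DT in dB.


160.7 dB


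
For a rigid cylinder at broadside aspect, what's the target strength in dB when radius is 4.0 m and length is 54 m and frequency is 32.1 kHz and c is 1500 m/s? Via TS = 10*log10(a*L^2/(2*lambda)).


lambda = 1500/32100 = 0.04673 m
TS = 10*log10(4.0*54^2/(2*0.04673)) = 50.96

50.96 dB


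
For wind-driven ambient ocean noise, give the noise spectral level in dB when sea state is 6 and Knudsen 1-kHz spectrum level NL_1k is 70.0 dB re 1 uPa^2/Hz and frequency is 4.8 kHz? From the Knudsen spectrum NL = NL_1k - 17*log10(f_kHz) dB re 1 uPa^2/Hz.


NL = NL_1k - 17*log10(f_kHz) = 70.0 - 17*log10(4.8) = 70.0 - (11.58) = 58.42

58.42 dB


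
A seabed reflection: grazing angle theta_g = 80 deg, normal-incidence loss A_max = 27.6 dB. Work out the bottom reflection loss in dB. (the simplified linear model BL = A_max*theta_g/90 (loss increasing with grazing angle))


BL = A_max * theta_g / 90 = 27.6 * 80 / 90 = 24.53

24.53 dB


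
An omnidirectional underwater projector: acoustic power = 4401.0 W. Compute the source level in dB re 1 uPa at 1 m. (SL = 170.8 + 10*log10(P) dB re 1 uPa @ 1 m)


SL = 170.8 + 10*log10(4401.0) = 170.8 + 36.44 = 207.24

207.24 dB


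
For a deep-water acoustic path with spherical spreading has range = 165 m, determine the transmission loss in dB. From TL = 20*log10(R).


44.35 dB


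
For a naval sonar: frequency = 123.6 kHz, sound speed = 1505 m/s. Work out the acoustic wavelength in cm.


lambda = c/f = 1505 / 123600 = 0.0122 m = 1.22 cm

1.22 cm


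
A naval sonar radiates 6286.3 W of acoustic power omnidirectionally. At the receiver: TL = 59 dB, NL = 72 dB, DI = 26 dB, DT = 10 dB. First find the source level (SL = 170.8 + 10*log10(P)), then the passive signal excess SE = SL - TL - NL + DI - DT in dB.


Step 1: SL = 170.8 + 10*log10(6286.3) = 208.78 dB
Step 2: SE = SL - TL - NL + DI - DT = 208.78 - 59 - 72 + 26 - 10 = 93.78

93.78 dB


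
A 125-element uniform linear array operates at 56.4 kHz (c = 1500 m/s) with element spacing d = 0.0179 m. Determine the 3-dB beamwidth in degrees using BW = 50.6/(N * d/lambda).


0.6 deg


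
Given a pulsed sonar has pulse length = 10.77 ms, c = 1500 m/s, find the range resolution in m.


dR = c*tau/2 = 1500 * 10.77e-3 / 2 = 8.0775

8.0775 m


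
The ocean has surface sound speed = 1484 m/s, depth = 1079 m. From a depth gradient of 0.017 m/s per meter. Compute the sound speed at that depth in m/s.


c = 1484 + 0.017 * 1079 = 1502.343

1502.343 m/s


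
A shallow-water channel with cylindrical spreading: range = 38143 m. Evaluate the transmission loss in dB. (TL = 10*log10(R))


TL = 10*log10(38143) = 45.81

45.81 dB


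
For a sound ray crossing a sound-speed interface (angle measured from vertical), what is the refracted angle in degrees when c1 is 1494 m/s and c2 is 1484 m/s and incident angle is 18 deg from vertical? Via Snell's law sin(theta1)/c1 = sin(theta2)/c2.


17.88 deg


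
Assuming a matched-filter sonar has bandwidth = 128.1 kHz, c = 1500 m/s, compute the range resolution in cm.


0.59 cm


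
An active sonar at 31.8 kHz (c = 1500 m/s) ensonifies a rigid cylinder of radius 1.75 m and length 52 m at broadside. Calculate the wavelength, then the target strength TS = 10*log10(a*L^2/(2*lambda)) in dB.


Step 1: lambda = c/f = 1500/31800 = 0.04717 m
Step 2: TS = 10*log10(a*L^2/(2*lambda)) = 10*log10(1.75*52^2/(2*0.04717)) = 47.0

47.0 dB


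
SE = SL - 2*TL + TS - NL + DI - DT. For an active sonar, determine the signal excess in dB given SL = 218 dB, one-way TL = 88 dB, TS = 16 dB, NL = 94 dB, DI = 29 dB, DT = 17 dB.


SE = SL - 2*TL + TS - NL + DI - DT = 218 - 2*88 + (16) - 94 + 29 - 17 = -24

-24 dB


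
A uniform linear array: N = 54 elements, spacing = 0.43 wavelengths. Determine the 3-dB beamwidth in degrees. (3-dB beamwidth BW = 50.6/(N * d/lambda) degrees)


BW = 50.6 / (54 * 0.43) = 50.6 / 23.22 = 2.18

2.18 deg


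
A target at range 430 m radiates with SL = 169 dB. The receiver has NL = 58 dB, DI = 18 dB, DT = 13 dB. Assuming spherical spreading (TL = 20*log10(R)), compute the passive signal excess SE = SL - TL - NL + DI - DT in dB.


Step 1: TL = 20*log10(430) = 52.67 dB
Step 2: SE = 169 - 52.67 - 58 + 18 - 13 = 63.33

63.33 dB


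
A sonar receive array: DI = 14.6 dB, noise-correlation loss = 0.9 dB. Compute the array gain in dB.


13.7 dB


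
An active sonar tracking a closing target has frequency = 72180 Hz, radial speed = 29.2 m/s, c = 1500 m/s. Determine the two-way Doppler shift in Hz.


2810.21 Hz


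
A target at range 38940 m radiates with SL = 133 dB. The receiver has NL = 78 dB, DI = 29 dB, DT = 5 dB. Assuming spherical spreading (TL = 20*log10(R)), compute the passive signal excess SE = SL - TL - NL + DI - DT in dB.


-12.81 dB


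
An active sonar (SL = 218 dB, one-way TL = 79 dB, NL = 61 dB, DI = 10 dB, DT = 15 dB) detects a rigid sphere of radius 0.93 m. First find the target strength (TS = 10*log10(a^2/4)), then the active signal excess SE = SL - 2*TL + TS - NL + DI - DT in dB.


Step 1: TS = 10*log10(0.93^2/4) = -6.65 dB
Step 2: SE = SL - 2*TL + TS - NL + DI - DT = 218 - 2*79 + (-6.65) - 61 + 10 - 15 = -12.65

-12.65 dB


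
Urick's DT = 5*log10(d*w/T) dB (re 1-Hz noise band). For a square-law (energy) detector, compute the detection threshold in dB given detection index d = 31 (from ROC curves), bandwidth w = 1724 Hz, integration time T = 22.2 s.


DT = 5*log10(d*w/T) = 5*log10(31 * 1724 / 22.2) = 5*log10(2407.39) = 16.91

16.91 dB


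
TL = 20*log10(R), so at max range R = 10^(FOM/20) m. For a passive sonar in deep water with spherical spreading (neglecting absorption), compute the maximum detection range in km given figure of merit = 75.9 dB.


6.24 km


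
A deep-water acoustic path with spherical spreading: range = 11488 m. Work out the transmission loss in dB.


TL = 20*log10(11488) = 81.2

81.2 dB


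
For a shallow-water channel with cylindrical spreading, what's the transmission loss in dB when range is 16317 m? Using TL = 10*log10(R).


TL = 10*log10(16317) = 42.13

42.13 dB


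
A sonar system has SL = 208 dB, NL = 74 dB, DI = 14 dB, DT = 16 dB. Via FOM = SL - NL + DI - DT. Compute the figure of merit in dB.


FOM = SL - NL + DI - DT = 208 - 74 + 14 - 16 = 132

132 dB


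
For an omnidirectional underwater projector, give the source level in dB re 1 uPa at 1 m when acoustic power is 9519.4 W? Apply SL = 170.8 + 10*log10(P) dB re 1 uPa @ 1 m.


210.59 dB


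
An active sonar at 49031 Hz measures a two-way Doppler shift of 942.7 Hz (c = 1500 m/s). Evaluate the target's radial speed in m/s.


From fd = 2*f*v/c, v = c*fd/(2*f) = 1500 * 942.7 / (2*49031) = 14.42

14.42 m/s


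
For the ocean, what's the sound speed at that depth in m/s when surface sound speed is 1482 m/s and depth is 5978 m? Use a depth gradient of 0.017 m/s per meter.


1583.626 m/s


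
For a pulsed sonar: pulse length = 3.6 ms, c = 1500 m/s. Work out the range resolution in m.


dR = c*tau/2 = 1500 * 3.6e-3 / 2 = 2.7

2.7 m


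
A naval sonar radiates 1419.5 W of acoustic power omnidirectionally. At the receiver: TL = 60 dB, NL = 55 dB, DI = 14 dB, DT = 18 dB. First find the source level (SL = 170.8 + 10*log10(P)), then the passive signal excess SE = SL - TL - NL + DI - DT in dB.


Step 1: SL = 170.8 + 10*log10(1419.5) = 202.32 dB
Step 2: SE = SL - TL - NL + DI - DT = 202.32 - 60 - 55 + 14 - 18 = 83.32

83.32 dB


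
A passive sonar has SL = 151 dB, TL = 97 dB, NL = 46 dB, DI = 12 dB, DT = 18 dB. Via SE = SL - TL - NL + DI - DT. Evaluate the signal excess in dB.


SE = SL - TL - NL + DI - DT = 151 - 97 - 46 + 12 - 18 = 2

2 dB


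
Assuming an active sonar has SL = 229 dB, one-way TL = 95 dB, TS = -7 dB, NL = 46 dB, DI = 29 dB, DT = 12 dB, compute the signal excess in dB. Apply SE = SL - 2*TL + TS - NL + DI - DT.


SE = SL - 2*TL + TS - NL + DI - DT = 229 - 2*95 + (-7) - 46 + 29 - 12 = 3

3 dB


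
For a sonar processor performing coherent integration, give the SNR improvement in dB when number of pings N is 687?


28.37 dB


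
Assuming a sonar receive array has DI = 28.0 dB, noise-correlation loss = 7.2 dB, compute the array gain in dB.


AG = DI - L_corr = 28.0 - 7.2 = 20.8

20.8 dB


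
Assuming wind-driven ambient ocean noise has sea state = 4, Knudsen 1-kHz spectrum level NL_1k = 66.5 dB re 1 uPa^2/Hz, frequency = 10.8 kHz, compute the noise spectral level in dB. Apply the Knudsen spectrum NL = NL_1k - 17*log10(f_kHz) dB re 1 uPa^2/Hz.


NL = NL_1k - 17*log10(f_kHz) = 66.5 - 17*log10(10.8) = 66.5 - (17.57) = 48.93

48.93 dB


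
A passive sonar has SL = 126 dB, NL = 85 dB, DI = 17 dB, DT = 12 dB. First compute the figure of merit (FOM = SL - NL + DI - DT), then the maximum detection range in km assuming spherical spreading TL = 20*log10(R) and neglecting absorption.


Step 1: FOM = SL - NL + DI - DT = 126 - 85 + 17 - 12 = 46 dB
Step 2: at max range FOM = TL = 20*log10(R), so R = 10^(46/20) = 199.53 m = 0.2 km

0.2 km


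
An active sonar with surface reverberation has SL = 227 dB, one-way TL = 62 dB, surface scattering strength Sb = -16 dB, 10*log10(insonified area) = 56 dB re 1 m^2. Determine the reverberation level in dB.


RL = SL - 2*TL + Sb + 10*log10(A) = 227 - 2*62 + (-16) + 56 = 143

143 dB


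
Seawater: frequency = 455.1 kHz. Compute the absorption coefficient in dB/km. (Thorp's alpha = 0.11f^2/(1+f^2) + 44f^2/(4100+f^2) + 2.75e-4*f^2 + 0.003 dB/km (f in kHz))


f^2 = 207116.01
alpha = 0.11*207116.01/(1+207116.01) + 44*207116.01/(4100+207116.01) + 2.75e-4*207116.01 + 0.003 = 100.216

100.216 dB/km


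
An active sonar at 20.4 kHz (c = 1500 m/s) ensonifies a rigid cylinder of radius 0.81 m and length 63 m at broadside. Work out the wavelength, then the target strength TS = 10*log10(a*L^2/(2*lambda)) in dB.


Step 1: lambda = c/f = 1500/20400 = 0.07353 m
Step 2: TS = 10*log10(a*L^2/(2*lambda)) = 10*log10(0.81*63^2/(2*0.07353)) = 43.4

43.4 dB


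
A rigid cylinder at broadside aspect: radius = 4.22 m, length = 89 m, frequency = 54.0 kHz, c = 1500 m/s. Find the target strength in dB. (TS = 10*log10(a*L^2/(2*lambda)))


57.79 dB


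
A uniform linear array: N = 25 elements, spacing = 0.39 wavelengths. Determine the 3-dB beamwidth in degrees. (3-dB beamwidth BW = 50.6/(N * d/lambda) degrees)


BW = 50.6 / (25 * 0.39) = 50.6 / 9.75 = 5.19

5.19 deg


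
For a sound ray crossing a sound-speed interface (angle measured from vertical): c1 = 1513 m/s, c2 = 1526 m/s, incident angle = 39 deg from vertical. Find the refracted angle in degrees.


sin(theta2) = (c2/c1)*sin(theta1) = (1526/1513)*sin(39 deg) = 0.63473
theta2 = arcsin(0.63473) = 39.4

39.4 deg


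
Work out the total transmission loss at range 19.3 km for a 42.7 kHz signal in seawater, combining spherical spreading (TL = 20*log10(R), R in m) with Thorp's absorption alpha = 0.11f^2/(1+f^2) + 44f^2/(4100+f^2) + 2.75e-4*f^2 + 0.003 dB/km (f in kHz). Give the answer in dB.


Step 1 (Thorp): alpha = 0.11*1823.29/(1+1823.29) + 44*1823.29/(4100+1823.29) + 2.75e-4*1823.29 + 0.003 = 14.1583 dB/km
Step 2: TL_spread = 20*log10(19300) = 85.71 dB
Step 3: TL_abs = alpha*R = 14.1583 * 19.3 = 273.26 dB
Step 4: TL_total = 85.71 + 273.26 = 358.97

358.97 dB


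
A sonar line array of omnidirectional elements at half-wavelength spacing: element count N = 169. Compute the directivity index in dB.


DI = 10*log10(169) = 22.28

22.28 dB


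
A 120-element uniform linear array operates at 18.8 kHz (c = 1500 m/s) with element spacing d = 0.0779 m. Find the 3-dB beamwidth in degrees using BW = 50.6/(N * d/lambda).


0.43 deg


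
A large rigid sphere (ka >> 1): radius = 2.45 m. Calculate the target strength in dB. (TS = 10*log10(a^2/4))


TS = 10*log10(2.45^2 / 4) = 10*log10(1.500625) = 1.76

1.76 dB


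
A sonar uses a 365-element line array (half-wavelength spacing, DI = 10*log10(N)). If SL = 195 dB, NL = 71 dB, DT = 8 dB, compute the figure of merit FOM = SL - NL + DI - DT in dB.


Step 1: DI = 10*log10(365) = 25.62 dB
Step 2: FOM = SL - NL + DI - DT = 195 - 71 + 25.62 - 8 = 141.62

141.62 dB


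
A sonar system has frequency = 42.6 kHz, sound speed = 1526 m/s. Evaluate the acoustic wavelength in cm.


lambda = c/f = 1526 / 42600 = 0.0358 m = 3.58 cm

3.58 cm


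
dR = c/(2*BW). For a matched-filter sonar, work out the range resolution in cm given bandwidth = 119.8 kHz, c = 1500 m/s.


dR = c/(2*BW) = 1500 / (2 * 119.8e3) = 0.0063 m = 0.63 cm

0.63 cm


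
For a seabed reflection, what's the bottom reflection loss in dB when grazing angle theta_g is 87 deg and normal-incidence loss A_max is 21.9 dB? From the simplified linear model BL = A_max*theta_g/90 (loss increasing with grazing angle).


BL = A_max * theta_g / 90 = 21.9 * 87 / 90 = 21.17

21.17 dB


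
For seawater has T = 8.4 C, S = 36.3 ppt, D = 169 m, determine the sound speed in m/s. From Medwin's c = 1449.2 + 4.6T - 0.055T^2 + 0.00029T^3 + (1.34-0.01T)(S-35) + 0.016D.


1488.47 m/s


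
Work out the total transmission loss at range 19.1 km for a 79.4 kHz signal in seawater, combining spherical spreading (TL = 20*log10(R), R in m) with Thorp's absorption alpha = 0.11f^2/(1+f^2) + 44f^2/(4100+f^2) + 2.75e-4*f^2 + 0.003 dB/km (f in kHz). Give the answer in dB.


Step 1 (Thorp): alpha = 0.11*6304.36/(1+6304.36) + 44*6304.36/(4100+6304.36) + 2.75e-4*6304.36 + 0.003 = 28.5078 dB/km
Step 2: TL_spread = 20*log10(19100) = 85.62 dB
Step 3: TL_abs = alpha*R = 28.5078 * 19.1 = 544.5 dB
Step 4: TL_total = 85.62 + 544.5 = 630.12

630.12 dB


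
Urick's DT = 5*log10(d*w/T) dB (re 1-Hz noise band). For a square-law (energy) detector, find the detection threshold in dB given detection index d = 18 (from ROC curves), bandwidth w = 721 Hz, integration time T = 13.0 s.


DT = 5*log10(d*w/T) = 5*log10(18 * 721 / 13.0) = 5*log10(998.31) = 15.0

15.0 dB


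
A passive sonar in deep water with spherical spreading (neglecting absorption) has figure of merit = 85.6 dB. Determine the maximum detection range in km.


At max range FOM = TL, so 20*log10(R) = 85.6
R = 10^(85.6/20) = 19054.61 m = 19.05 km

19.05 km


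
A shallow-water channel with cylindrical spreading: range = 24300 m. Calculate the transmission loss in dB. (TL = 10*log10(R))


TL = 10*log10(24300) = 43.86

43.86 dB


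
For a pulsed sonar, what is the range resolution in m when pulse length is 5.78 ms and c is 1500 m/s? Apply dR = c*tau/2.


dR = c*tau/2 = 1500 * 5.78e-3 / 2 = 4.335

4.335 m


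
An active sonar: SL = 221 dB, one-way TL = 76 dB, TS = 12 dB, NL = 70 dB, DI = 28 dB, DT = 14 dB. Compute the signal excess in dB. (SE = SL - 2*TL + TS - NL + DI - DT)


25 dB


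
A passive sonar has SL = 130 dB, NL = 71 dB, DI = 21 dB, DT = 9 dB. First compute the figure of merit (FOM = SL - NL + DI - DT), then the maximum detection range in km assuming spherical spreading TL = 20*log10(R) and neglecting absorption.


Step 1: FOM = SL - NL + DI - DT = 130 - 71 + 21 - 9 = 71 dB
Step 2: at max range FOM = TL = 20*log10(R), so R = 10^(71/20) = 3548.13 m = 3.55 km

3.55 km


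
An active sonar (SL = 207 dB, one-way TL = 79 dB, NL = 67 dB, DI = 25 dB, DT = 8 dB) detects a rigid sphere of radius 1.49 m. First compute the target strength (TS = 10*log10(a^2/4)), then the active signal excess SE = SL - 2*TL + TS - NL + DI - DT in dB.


Step 1: TS = 10*log10(1.49^2/4) = -2.56 dB
Step 2: SE = SL - 2*TL + TS - NL + DI - DT = 207 - 2*79 + (-2.56) - 67 + 25 - 8 = -3.56

-3.56 dB


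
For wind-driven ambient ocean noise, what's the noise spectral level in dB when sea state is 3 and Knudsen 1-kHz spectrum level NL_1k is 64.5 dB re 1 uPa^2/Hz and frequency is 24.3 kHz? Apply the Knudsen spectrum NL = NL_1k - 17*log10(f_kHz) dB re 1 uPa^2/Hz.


NL = NL_1k - 17*log10(f_kHz) = 64.5 - 17*log10(24.3) = 64.5 - (23.56) = 40.94

40.94 dB


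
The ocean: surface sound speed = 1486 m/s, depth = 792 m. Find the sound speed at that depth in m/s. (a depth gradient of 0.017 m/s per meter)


c = 1486 + 0.017 * 792 = 1499.464

1499.464 m/s


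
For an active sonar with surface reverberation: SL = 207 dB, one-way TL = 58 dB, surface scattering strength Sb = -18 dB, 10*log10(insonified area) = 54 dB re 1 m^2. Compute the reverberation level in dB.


RL = SL - 2*TL + Sb + 10*log10(A) = 207 - 2*58 + (-18) + 54 = 127

127 dB


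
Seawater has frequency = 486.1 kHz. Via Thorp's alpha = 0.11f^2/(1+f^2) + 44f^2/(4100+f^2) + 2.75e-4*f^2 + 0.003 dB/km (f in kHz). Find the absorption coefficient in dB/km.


f^2 = 236293.21
alpha = 0.11*236293.21/(1+236293.21) + 44*236293.21/(4100+236293.21) + 2.75e-4*236293.21 + 0.003 = 108.343

108.343 dB/km


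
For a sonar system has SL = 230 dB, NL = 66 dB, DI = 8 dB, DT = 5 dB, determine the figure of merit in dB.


FOM = SL - NL + DI - DT = 230 - 66 + 8 - 5 = 167

167 dB


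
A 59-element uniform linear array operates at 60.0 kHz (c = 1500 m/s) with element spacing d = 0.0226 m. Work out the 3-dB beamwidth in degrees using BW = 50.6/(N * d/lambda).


Step 1: lambda = 1500/60000 = 0.025 m
Step 2: d/lambda = 0.0226/0.025 = 0.904
Step 3: BW = 50.6/(N * d/lambda) = 50.6/(59 * 0.904) = 0.95

0.95 deg


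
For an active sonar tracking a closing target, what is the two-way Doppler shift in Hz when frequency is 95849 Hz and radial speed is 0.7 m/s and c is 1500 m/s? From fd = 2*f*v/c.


fd = 2*f*v/c = 2 * 95849 * 0.7 / 1500 = 89.46

89.46 Hz


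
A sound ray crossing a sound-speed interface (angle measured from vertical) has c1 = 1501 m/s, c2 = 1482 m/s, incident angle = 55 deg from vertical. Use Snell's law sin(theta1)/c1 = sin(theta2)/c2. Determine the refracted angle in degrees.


sin(theta2) = (c2/c1)*sin(theta1) = (1482/1501)*sin(55 deg) = 0.80878
theta2 = arcsin(0.80878) = 53.98

53.98 deg


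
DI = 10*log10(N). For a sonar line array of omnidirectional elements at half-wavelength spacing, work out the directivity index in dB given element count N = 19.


DI = 10*log10(19) = 12.79

12.79 dB


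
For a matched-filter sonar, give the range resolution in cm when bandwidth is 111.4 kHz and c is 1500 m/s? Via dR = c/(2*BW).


dR = c/(2*BW) = 1500 / (2 * 111.4e3) = 0.0067 m = 0.67 cm

0.67 cm


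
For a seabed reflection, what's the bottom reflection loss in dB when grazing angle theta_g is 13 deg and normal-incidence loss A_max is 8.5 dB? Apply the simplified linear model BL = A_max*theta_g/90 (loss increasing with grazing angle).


BL = A_max * theta_g / 90 = 8.5 * 13 / 90 = 1.23

1.23 dB


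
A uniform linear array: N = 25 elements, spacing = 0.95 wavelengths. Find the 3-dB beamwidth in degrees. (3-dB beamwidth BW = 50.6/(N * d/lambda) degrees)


BW = 50.6 / (25 * 0.95) = 50.6 / 23.75 = 2.13

2.13 deg


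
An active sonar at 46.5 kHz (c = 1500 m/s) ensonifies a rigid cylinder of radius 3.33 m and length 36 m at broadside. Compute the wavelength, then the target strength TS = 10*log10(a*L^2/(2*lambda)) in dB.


Step 1: lambda = c/f = 1500/46500 = 0.03226 m
Step 2: TS = 10*log10(a*L^2/(2*lambda)) = 10*log10(3.33*36^2/(2*0.03226)) = 48.25

48.25 dB


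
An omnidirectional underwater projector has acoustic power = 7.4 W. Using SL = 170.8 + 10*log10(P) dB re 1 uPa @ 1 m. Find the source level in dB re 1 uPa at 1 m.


SL = 170.8 + 10*log10(7.4) = 170.8 + 8.69 = 179.49

179.49 dB


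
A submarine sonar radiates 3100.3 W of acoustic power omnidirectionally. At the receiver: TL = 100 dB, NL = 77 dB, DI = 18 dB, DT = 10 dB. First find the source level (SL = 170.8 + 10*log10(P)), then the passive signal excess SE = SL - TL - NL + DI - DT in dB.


Step 1: SL = 170.8 + 10*log10(3100.3) = 205.71 dB
Step 2: SE = SL - TL - NL + DI - DT = 205.71 - 100 - 77 + 18 - 10 = 36.71

36.71 dB


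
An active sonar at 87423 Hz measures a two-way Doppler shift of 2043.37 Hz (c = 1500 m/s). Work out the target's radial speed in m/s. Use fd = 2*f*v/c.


17.53 m/s


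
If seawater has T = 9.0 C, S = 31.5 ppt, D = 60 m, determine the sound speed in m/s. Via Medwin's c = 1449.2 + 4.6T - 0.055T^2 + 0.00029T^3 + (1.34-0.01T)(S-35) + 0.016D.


1482.94 m/s


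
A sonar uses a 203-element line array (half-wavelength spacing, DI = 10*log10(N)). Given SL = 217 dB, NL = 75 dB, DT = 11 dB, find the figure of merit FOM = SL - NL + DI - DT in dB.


Step 1: DI = 10*log10(203) = 23.07 dB
Step 2: FOM = SL - NL + DI - DT = 217 - 75 + 23.07 - 11 = 154.07

154.07 dB


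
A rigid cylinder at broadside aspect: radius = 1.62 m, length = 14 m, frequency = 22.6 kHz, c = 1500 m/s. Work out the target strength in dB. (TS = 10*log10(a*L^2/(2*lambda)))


33.79 dB


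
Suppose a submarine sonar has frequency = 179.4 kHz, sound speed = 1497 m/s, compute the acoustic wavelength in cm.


lambda = c/f = 1497 / 179400 = 0.0083 m = 0.83 cm

0.83 cm


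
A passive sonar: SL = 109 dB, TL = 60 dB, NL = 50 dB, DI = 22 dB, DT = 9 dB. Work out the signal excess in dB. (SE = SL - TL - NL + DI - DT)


SE = SL - TL - NL + DI - DT = 109 - 60 - 50 + 22 - 9 = 12

12 dB


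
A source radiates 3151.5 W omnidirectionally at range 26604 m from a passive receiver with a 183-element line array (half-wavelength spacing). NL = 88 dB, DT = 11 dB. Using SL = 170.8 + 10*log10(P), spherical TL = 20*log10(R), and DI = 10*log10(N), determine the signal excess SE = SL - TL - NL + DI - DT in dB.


Step 1: SL = 170.8 + 10*log10(3151.5) = 205.79 dB
Step 2: TL = 20*log10(26604) = 88.5 dB
Step 3: DI = 10*log10(183) = 22.62 dB
Step 4: SE = SL - TL - NL + DI - DT = 205.79 - 88.5 - 88 + 22.62 - 11 = 40.91

40.91 dB


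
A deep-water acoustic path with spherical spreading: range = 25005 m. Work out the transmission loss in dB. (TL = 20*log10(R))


TL = 20*log10(25005) = 87.96

87.96 dB


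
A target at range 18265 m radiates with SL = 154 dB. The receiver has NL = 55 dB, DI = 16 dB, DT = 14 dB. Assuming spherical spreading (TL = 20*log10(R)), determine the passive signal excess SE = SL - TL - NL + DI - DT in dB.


15.77 dB


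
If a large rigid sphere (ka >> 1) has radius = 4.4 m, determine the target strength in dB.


6.85 dB


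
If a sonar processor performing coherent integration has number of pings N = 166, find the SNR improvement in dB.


Gain = 10*log10(166) = 22.2

22.2 dB


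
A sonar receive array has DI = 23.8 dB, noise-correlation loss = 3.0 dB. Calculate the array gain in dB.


20.8 dB


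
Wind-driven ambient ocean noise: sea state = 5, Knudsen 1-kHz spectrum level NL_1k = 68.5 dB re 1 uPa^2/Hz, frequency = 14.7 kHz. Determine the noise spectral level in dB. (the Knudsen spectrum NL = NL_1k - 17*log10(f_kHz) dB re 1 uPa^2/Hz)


NL = NL_1k - 17*log10(f_kHz) = 68.5 - 17*log10(14.7) = 68.5 - (19.84) = 48.66

48.66 dB


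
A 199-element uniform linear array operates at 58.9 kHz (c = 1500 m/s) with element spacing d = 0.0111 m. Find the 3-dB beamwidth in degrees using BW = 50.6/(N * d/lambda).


Step 1: lambda = 1500/58900 = 0.02547 m
Step 2: d/lambda = 0.0111/0.02547 = 0.4358
Step 3: BW = 50.6/(N * d/lambda) = 50.6/(199 * 0.4358) = 0.58

0.58 deg


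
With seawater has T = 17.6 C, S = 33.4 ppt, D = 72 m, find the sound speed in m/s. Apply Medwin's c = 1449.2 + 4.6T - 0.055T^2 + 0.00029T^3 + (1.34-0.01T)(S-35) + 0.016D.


c = 1449.2 + 4.6*17.6 - 0.055*17.6^2 + 0.00029*17.6^3 + (1.34 - 0.01*17.6)*(33.4 - 35) + 0.016*72 = 1513.99

1513.99 m/s


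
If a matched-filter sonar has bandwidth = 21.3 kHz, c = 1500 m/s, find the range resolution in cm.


3.52 cm


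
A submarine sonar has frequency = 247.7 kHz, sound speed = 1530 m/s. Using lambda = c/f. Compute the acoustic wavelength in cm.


0.62 cm


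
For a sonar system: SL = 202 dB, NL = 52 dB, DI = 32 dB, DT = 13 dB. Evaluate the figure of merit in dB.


FOM = SL - NL + DI - DT = 202 - 52 + 32 - 13 = 169

169 dB


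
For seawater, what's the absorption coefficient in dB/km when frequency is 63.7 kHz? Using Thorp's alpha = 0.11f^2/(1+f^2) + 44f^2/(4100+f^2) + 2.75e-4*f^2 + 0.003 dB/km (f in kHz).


f^2 = 4057.69
alpha = 0.11*4057.69/(1+4057.69) + 44*4057.69/(4100+4057.69) + 2.75e-4*4057.69 + 0.003 = 23.115

23.115 dB/km


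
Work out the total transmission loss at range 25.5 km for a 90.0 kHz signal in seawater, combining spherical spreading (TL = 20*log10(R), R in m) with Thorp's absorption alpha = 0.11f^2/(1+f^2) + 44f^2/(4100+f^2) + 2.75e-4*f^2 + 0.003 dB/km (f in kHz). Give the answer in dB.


892.75 dB


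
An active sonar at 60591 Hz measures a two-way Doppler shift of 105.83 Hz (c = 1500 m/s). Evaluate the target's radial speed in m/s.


From fd = 2*f*v/c, v = c*fd/(2*f) = 1500 * 105.83 / (2*60591) = 1.31

1.31 m/s


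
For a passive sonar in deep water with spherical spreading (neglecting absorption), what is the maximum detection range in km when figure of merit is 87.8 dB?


24.55 km


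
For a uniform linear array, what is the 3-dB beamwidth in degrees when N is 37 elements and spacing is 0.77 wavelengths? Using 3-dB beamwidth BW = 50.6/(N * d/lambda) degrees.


BW = 50.6 / (37 * 0.77) = 50.6 / 28.49 = 1.78

1.78 deg


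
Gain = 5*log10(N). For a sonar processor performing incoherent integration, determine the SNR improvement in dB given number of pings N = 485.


13.43 dB
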